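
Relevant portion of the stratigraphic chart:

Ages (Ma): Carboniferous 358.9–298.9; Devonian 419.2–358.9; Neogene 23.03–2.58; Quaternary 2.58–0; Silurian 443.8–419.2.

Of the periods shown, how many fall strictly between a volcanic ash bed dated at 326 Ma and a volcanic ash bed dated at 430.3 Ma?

430.3 Ma sits inside the Silurian (443.8–419.2) and 326 Ma inside the Carboniferous (358.9–298.9); neither of those is wholly between the two dates.
The listed periods lying completely between them are Devonian — 1 in all.

1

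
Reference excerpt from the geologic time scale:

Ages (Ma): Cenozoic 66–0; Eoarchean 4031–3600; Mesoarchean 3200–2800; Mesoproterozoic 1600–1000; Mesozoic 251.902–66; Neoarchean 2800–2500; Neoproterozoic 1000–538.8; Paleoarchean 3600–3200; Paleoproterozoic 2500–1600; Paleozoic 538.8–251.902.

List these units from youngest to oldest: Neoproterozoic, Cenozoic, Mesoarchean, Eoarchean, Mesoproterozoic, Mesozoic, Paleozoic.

Cenozoic → Mesozoic → Paleozoic → Neoproterozoic → Mesoproterozoic → Mesoarchean → Eoarchean

The oldest of these is Eoarchean (starts 4031 Ma) and the youngest is Cenozoic (ends 0 Ma).
In between, by decreasing start age: Mesoarchean (3200), Mesoproterozoic (1600), Neoproterozoic (1000), Paleozoic (538.8), Mesozoic (251.902).
Listing youngest first means reversing that sequence.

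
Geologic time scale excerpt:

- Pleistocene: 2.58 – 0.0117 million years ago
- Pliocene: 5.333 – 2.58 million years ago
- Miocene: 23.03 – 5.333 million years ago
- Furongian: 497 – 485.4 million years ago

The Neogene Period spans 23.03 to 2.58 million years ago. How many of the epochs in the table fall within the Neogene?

2

Epochs inside 23.03–2.58 Ma: Miocene, Pliocene — 2 in total.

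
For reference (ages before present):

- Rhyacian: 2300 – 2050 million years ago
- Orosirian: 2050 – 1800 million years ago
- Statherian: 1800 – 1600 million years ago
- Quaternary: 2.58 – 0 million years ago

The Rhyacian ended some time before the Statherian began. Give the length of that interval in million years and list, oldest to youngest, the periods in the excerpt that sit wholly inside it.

The Rhyacian closes at 2050 Ma and the Statherian opens at 1800 Ma, so the interval is 2050 − 1800 = 250 Myr.
A period fits inside if it starts at or after 2050 Ma and ends at or before 1800 Ma; oldest first that gives Orosirian.

250 million years; Orosirian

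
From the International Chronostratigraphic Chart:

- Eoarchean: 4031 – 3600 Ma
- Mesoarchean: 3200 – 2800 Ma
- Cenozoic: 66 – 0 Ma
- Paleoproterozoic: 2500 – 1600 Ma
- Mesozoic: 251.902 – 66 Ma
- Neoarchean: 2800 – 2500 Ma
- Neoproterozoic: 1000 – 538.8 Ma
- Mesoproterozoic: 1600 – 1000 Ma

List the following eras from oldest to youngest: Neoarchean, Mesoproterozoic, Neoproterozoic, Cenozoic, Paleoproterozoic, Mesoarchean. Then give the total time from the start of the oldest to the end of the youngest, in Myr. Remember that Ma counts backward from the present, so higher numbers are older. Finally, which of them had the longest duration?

Start ages (Ma): Mesoarchean 3200, Neoarchean 2800, Paleoproterozoic 2500, Mesoproterozoic 1600, Neoproterozoic 1000, Cenozoic 66.
Ordered oldest to youngest: Mesoarchean, Neoarchean, Paleoproterozoic, Mesoproterozoic, Neoproterozoic, Cenozoic.
Span = 3200 − 0 = 3200 Myr.
Durations: Mesoarchean 400, Neoarchean 300, Mesoproterozoic 600, Cenozoic 66, Paleoproterozoic 900, Neoproterozoic 461.2 → longest is Paleoproterozoic (900 Myr).

Mesoarchean, Neoarchean, Paleoproterozoic, Mesoproterozoic, Neoproterozoic, Cenozoic; total span 3200 Myr; longest is Paleoproterozoic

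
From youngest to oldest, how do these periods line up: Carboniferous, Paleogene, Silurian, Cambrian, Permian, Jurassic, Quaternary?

Quaternary, then Paleogene, then Jurassic, then Permian, then Carboniferous, then Silurian, then Cambrian

Era membership (oldest first within each) — Paleozoic: Cambrian, Silurian, Carboniferous, Permian; Mesozoic: Jurassic; Cenozoic: Paleogene, Quaternary. Paleozoic precedes Mesozoic, which precedes Cenozoic. Concatenating the groups in that era order and then reversing gives youngest to oldest.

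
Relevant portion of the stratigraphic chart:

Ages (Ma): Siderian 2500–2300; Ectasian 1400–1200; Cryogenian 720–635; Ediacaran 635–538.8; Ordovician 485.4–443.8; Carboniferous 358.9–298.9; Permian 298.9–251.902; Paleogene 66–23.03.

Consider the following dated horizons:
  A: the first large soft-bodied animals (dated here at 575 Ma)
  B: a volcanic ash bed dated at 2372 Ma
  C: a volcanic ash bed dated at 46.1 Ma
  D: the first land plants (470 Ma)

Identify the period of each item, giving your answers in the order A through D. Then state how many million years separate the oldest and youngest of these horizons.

A — Ediacaran; B — Siderian; C — Paleogene; D — Ordovician; span 2325.9 million years

Match each age against the start–end ranges in the excerpt: A = 575 Ma → Ediacaran (635–538.8); B = 2372 Ma → Siderian (2500–2300); C = 46.1 Ma → Paleogene (66–23.03); D = 470 Ma → Ordovician (485.4–443.8).
The largest age is 2372 Ma and the smallest is 46.1 Ma; their difference is 2325.9 Myr.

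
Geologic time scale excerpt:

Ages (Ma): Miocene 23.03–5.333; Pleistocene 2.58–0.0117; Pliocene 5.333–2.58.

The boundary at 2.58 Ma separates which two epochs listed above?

The Pliocene ends at 2.58 Ma and the Pleistocene begins at 2.58 Ma, so they share that boundary.

Pliocene and Pleistocene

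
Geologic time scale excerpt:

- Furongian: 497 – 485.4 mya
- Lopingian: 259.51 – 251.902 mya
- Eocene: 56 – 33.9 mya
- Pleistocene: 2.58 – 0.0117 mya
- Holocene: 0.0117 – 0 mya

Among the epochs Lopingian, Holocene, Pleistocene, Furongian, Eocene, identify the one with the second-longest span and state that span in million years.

Furongian, 11.6 million years

Start − end for each: Lopingian 259.51 − 251.902 = 7.608; Holocene 0.0117 − 0 = 0.0117; Pleistocene 2.58 − 0.0117 = 2.5683; Furongian 497 − 485.4 = 11.6; Eocene 56 − 33.9 = 22.1.
Ranking these from longest: Eocene > Furongian > Lopingian > Pleistocene > Holocene.
Position 2 in that ranking is Furongian, which lasted 11.6 Myr.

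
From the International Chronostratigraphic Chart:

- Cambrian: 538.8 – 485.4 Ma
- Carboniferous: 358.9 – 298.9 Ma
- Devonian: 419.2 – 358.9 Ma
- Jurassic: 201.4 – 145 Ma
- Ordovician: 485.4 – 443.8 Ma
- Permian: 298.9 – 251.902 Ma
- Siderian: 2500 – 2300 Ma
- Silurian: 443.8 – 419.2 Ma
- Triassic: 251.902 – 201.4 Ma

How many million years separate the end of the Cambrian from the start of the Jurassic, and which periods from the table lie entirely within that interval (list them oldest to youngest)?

284 million years; Ordovician, Silurian, Devonian, Carboniferous, Permian, Triassic

End of Cambrian = 485.4 Ma; start of Jurassic = 201.4 Ma.
Gap = 485.4 − 201.4 = 284 Myr.
Periods wholly inside 485.4–201.4 Ma: Ordovician (485.4–443.8), Silurian (443.8–419.2), Devonian (419.2–358.9), Carboniferous (358.9–298.9), Permian (298.9–251.902), Triassic (251.902–201.4).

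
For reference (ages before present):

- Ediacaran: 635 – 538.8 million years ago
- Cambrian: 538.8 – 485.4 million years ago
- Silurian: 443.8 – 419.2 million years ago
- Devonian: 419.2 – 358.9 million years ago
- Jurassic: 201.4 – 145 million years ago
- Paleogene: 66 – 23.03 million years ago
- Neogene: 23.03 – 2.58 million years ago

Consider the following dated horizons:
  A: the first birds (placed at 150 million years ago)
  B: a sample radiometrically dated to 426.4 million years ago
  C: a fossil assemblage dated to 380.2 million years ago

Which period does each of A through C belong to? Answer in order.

A: 150 Ma lies in 201.4–145 Ma, so Jurassic.
B: 426.4 Ma lies in 443.8–419.2 Ma, so Silurian.
C: 380.2 Ma lies in 419.2–358.9 Ma, so Devonian.

A — Jurassic; B — Silurian; C — Devonian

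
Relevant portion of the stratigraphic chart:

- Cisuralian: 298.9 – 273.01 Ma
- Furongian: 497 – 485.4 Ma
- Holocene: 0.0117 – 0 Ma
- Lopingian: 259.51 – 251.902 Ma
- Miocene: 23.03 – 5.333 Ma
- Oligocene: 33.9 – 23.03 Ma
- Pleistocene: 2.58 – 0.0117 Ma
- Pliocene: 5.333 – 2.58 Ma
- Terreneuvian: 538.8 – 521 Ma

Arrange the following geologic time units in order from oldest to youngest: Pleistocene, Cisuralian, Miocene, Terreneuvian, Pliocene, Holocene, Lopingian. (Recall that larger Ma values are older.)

Terreneuvian, Cisuralian, Lopingian, Miocene, Pliocene, Pleistocene, Holocene

Sorting by start age (descending Ma, since larger Ma = older): Terreneuvian began 538.8, Cisuralian began 298.9, Lopingian began 259.51, Miocene began 23.03, Pliocene began 5.333, Pleistocene began 2.58, Holocene began 0.0117.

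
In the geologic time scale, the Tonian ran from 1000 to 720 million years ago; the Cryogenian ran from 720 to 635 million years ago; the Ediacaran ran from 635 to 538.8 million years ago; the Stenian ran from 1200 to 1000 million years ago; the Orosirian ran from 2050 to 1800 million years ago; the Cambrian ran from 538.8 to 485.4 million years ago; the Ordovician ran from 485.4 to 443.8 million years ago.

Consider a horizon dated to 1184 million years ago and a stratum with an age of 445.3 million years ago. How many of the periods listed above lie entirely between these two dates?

The older date is 1184 Ma and the younger is 445.3 Ma.
Periods with start < 1184 and end > 445.3 Ma: Tonian (1000–720), Cryogenian (720–635), Ediacaran (635–538.8), Cambrian (538.8–485.4).
That is 4 complete periods.

4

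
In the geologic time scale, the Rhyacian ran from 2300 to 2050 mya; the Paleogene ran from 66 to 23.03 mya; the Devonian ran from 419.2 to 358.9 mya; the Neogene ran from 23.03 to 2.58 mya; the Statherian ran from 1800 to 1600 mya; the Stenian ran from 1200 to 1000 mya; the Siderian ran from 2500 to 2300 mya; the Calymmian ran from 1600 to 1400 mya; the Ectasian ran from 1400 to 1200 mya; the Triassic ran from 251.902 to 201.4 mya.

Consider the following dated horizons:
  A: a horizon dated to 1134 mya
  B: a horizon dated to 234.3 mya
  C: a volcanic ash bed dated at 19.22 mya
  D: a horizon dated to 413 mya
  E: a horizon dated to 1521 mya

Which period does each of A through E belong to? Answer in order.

A: 1134 Ma lies in 1200–1000 Ma, so Stenian.
B: 234.3 Ma lies in 251.902–201.4 Ma, so Triassic.
C: 19.22 Ma lies in 23.03–2.58 Ma, so Neogene.
D: 413 Ma lies in 419.2–358.9 Ma, so Devonian.
E: 1521 Ma lies in 1600–1400 Ma, so Calymmian.

A — Stenian; B — Triassic; C — Neogene; D — Devonian; E — Calymmian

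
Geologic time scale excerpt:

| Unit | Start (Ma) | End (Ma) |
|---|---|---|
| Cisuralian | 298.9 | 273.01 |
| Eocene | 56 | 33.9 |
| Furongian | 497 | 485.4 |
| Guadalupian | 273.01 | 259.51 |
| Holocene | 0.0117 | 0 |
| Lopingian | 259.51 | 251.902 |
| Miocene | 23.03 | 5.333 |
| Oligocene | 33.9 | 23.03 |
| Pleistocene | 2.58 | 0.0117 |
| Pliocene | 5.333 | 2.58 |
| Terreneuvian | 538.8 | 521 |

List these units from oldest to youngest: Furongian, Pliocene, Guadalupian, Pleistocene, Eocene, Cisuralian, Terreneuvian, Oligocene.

Terreneuvian, Furongian, Cisuralian, Guadalupian, Eocene, Oligocene, Pliocene, Pleistocene

Read off each span (Ma): Furongian 497–485.4; Pliocene 5.333–2.58; Guadalupian 273.01–259.51; Pleistocene 2.58–0.0117; Eocene 56–33.9; Cisuralian 298.9–273.01; Terreneuvian 538.8–521; Oligocene 33.9–23.03.
Larger Ma is older, so oldest→youngest is Terreneuvian, Furongian, Cisuralian, Guadalupian, Eocene, Oligocene, Pliocene, Pleistocene.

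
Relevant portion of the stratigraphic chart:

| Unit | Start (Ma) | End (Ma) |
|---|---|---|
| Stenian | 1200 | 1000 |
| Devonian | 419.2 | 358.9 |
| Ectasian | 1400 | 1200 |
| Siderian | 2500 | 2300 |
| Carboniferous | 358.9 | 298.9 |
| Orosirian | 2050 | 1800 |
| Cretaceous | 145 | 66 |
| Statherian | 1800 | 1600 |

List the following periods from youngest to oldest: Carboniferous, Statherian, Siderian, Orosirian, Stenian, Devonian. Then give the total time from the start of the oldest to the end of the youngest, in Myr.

From the excerpt: Carboniferous 358.9–298.9; Statherian 1800–1600; Siderian 2500–2300; Orosirian 2050–1800; Stenian 1200–1000; Devonian 419.2–358.9 (Ma).
Larger Ma is earlier, so the oldest is Siderian and the youngest is Carboniferous; youngest to oldest: Carboniferous, Devonian, Stenian, Statherian, Orosirian, Siderian.
Oldest start 2500 minus youngest end 298.9 gives 2201.1 Myr overall.

Carboniferous → Devonian → Stenian → Statherian → Orosirian → Siderian; total span 2201.1 Myr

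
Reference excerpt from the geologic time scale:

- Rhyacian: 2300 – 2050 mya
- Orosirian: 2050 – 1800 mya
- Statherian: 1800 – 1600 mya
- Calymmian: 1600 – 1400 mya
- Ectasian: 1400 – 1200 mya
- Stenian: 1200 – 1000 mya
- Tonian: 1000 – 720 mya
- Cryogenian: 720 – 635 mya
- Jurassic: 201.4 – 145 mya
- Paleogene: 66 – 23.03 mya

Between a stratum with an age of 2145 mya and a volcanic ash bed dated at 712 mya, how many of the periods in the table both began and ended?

6

The older date is 2145 Ma and the younger is 712 Ma.
Periods with start < 2145 and end > 712 Ma: Orosirian (2050–1800), Statherian (1800–1600), Calymmian (1600–1400), Ectasian (1400–1200), Stenian (1200–1000), Tonian (1000–720).
That is 6 complete periods.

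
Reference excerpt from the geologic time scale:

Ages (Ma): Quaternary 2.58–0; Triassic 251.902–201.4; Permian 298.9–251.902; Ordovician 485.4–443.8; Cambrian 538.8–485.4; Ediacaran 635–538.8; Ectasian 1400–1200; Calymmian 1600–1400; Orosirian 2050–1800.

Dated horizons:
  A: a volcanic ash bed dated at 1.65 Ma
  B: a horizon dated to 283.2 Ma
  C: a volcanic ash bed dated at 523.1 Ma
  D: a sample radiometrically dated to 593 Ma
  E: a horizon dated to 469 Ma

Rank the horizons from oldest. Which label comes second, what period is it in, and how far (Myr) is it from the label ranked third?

Sorted oldest-first by Ma: D (593), C (523.1), E (469), B (283.2), A (1.65).
The second oldest is C at 523.1 Ma, which lies in 538.8–485.4 Ma: the Cambrian.
The third oldest is E at 469 Ma; separation = |523.1 − 469| = 54.1 Myr.

C, in the Cambrian; 54.1 million years to E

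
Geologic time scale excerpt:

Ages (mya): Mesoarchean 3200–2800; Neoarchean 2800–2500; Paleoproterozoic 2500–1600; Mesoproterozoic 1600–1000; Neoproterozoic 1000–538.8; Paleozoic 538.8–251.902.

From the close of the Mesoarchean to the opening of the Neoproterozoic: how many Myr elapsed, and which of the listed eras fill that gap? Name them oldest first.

End of Mesoarchean = 2800 Ma; start of Neoproterozoic = 1000 Ma.
Gap = 2800 − 1000 = 1800 Myr.
Eras wholly inside 2800–1000 Ma: Neoarchean (2800–2500), Paleoproterozoic (2500–1600), Mesoproterozoic (1600–1000).

1800 million years; Neoarchean, Paleoproterozoic, Mesoproterozoic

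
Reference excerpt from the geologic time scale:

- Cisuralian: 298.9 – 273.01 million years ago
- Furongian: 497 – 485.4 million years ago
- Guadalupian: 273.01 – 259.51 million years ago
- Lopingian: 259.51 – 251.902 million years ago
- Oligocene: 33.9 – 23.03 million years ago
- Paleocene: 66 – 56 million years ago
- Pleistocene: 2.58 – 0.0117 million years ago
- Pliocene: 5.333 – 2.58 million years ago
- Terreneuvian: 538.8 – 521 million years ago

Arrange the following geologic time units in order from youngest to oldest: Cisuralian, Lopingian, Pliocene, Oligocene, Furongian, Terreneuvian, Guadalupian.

Pliocene, Oligocene, Lopingian, Guadalupian, Cisuralian, Furongian, Terreneuvian

The oldest of these is Terreneuvian (starts 538.8 Ma) and the youngest is Pliocene (ends 2.58 Ma).
In between, by decreasing start age: Furongian (497), Cisuralian (298.9), Guadalupian (273.01), Lopingian (259.51), Oligocene (33.9).
Listing youngest first means reversing that sequence.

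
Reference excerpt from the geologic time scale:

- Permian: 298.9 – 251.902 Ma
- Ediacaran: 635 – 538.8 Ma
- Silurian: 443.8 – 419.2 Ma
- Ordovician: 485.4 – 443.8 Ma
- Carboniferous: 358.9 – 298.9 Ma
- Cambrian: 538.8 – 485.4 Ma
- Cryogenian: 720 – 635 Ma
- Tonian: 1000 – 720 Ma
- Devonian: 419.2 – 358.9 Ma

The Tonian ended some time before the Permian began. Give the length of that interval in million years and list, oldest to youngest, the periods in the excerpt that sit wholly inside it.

The Tonian closes at 720 Ma and the Permian opens at 298.9 Ma, so the interval is 720 − 298.9 = 421.1 Myr.
A period fits inside if it starts at or after 720 Ma and ends at or before 298.9 Ma; oldest first that gives Cryogenian, Ediacaran, Cambrian, Ordovician, Silurian, Devonian, Carboniferous.

421.1 million years; Cryogenian, Ediacaran, Cambrian, Ordovician, Silurian, Devonian, Carboniferous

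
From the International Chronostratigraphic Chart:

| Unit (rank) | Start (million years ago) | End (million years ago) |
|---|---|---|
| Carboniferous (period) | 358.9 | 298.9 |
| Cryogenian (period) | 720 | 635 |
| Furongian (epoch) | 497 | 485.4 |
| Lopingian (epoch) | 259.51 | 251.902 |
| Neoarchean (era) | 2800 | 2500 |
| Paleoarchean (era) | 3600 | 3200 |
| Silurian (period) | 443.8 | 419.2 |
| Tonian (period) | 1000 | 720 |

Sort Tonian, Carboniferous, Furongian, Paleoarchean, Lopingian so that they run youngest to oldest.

Lopingian, Carboniferous, Furongian, Tonian, Paleoarchean

The oldest of these is Paleoarchean (starts 3600 Ma) and the youngest is Lopingian (ends 251.902 Ma).
In between, by decreasing start age: Tonian (1000), Furongian (497), Carboniferous (358.9).
Listing youngest first means reversing that sequence.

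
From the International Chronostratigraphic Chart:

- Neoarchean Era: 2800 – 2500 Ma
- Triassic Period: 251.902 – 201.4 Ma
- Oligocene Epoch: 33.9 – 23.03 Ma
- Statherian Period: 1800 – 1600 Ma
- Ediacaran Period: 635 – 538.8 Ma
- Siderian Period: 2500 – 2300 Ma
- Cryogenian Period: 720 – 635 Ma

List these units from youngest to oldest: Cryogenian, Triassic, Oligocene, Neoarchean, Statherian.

Oligocene, Triassic, Cryogenian, Statherian, Neoarchean

The oldest of these is Neoarchean (starts 2800 Ma) and the youngest is Oligocene (ends 23.03 Ma).
In between, by decreasing start age: Statherian (1800), Cryogenian (720), Triassic (251.902).
Listing youngest first means reversing that sequence.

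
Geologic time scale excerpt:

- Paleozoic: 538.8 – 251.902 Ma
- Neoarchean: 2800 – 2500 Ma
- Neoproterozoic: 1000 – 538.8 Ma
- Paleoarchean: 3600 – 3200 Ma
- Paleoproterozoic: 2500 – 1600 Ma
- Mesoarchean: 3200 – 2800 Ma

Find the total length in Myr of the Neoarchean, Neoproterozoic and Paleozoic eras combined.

Duration is start − end for each: (2800 − 2500) + (1000 − 538.8) + (538.8 − 251.902).
That is 300 + 461.2 + 286.898, which totals 1048.098 million years.

1048.098 million years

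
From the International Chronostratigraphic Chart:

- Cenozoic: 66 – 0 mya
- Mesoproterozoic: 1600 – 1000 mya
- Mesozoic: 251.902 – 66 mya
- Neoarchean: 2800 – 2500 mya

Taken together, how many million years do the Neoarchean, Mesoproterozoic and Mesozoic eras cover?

Each duration: Neoarchean = 300; Mesoproterozoic = 600; Mesozoic = 185.902.
Sum: 300 + 600 + 185.902 = 1085.902 Myr.

1085.902 million years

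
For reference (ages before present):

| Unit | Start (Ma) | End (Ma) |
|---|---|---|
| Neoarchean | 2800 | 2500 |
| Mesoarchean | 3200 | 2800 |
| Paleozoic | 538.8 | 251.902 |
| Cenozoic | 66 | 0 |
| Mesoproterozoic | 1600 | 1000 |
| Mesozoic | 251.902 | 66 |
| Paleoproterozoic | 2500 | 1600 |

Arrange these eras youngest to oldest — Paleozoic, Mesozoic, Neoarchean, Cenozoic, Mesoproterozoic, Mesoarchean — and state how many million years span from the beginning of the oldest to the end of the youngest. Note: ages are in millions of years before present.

Cenozoic → Mesozoic → Paleozoic → Mesoproterozoic → Neoarchean → Mesoarchean; total span 3200 Myr

Start ages (Ma): Mesoarchean 3200, Neoarchean 2800, Mesoproterozoic 1600, Paleozoic 538.8, Mesozoic 251.902, Cenozoic 66.
Ordered youngest to oldest: Cenozoic, Mesozoic, Paleozoic, Mesoproterozoic, Neoarchean, Mesoarchean.
Span = 3200 − 0 = 3200 Myr.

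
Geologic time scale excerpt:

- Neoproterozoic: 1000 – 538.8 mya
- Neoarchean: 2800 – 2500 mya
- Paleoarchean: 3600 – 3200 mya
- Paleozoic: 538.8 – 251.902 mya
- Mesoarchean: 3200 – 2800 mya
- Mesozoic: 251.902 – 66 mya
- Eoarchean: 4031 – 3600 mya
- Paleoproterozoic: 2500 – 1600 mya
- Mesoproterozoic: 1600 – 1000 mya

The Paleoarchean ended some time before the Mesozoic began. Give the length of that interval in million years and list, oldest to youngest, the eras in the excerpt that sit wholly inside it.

The Paleoarchean closes at 3200 Ma and the Mesozoic opens at 251.902 Ma, so the interval is 3200 − 251.902 = 2948.098 Myr.
An era fits inside if it starts at or after 3200 Ma and ends at or before 251.902 Ma; oldest first that gives Mesoarchean, Neoarchean, Paleoproterozoic, Mesoproterozoic, Neoproterozoic, Paleozoic.

2948.098 million years; Mesoarchean, Neoarchean, Paleoproterozoic, Mesoproterozoic, Neoproterozoic, Paleozoic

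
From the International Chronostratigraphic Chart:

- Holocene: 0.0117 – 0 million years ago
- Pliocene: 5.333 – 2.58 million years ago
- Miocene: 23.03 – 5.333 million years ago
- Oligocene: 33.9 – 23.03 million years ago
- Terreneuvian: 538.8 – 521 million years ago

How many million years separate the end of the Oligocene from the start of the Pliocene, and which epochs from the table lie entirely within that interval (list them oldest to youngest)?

End of Oligocene = 23.03 Ma; start of Pliocene = 5.333 Ma.
Gap = 23.03 − 5.333 = 17.697 Myr.
Epochs wholly inside 23.03–5.333 Ma: Miocene (23.03–5.333).

17.697 million years; Miocene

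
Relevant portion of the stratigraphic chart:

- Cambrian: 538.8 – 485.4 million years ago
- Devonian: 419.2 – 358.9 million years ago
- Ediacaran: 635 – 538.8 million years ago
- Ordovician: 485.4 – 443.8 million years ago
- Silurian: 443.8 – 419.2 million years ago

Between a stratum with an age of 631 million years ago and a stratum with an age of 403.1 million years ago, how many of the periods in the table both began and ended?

3

The older date is 631 Ma and the younger is 403.1 Ma.
Periods with start < 631 and end > 403.1 Ma: Cambrian (538.8–485.4), Ordovician (485.4–443.8), Silurian (443.8–419.2).
That is 3 complete periods.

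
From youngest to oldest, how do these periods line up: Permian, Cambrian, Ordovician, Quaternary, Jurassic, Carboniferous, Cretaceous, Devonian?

Quaternary, then Cretaceous, then Jurassic, then Permian, then Carboniferous, then Devonian, then Ordovician, then Cambrian

Era membership (oldest first within each) — Paleozoic: Cambrian, Ordovician, Devonian, Carboniferous, Permian; Mesozoic: Jurassic, Cretaceous; Cenozoic: Quaternary. Paleozoic precedes Mesozoic, which precedes Cenozoic. Concatenating the groups in that era order and then reversing gives youngest to oldest.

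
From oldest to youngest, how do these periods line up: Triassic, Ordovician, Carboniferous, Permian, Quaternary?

Era membership (oldest first within each) — Paleozoic: Ordovician, Carboniferous, Permian; Mesozoic: Triassic; Cenozoic: Quaternary. Paleozoic precedes Mesozoic, which precedes Cenozoic. Concatenating the groups in that era order gives oldest to youngest directly.

Ordovician → Carboniferous → Permian → Triassic → Quaternary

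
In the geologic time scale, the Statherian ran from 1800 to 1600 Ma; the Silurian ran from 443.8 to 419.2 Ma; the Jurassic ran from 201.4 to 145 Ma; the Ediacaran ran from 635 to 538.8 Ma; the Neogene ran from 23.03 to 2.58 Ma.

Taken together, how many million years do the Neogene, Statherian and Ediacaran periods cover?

Each duration: Neogene = 20.45; Statherian = 200; Ediacaran = 96.2.
Sum: 20.45 + 200 + 96.2 = 316.65 Myr.

316.65 million years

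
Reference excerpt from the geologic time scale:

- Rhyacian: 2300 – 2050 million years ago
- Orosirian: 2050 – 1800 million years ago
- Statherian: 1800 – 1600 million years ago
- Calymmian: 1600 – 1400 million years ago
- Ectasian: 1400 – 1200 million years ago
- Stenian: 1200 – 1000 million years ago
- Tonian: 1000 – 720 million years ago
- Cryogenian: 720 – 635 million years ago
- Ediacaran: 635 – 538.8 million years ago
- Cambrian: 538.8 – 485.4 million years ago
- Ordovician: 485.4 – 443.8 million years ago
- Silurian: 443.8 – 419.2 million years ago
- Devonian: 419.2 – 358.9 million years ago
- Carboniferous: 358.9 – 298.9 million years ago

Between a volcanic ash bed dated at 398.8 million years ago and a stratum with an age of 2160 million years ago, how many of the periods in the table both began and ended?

2160 Ma sits inside the Rhyacian (2300–2050) and 398.8 Ma inside the Devonian (419.2–358.9); neither of those is wholly between the two dates.
The listed periods lying completely between them are Orosirian, Statherian, Calymmian, Ectasian, Stenian, Tonian, Cryogenian, Ediacaran, Cambrian, Ordovician, Silurian — 11 in all.

11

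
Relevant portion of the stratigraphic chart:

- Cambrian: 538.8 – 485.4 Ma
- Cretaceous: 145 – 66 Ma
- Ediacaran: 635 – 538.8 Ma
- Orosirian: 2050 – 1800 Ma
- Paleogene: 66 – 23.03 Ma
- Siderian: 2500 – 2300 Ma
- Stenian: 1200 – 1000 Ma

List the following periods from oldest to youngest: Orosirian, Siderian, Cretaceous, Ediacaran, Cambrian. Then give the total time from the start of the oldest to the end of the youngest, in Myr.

Siderian → Orosirian → Ediacaran → Cambrian → Cretaceous; total span 2434 Myr

Start ages (Ma): Siderian 2500, Orosirian 2050, Ediacaran 635, Cambrian 538.8, Cretaceous 145.
Ordered oldest to youngest: Siderian, Orosirian, Ediacaran, Cambrian, Cretaceous.
Span = 2500 − 66 = 2434 Myr.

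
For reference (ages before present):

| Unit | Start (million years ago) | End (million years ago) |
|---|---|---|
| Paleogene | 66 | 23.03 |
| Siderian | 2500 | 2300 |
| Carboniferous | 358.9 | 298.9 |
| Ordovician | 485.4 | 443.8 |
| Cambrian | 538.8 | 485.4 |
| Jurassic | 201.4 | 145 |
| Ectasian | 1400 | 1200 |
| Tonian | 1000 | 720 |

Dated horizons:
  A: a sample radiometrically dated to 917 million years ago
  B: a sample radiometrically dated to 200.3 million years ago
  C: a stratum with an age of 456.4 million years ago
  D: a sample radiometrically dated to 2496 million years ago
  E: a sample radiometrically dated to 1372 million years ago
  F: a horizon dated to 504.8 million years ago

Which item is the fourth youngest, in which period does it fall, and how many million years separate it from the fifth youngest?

A, in the Tonian; 455 million years to E

Sorted youngest-first by Ma: B (200.3), C (456.4), F (504.8), A (917), E (1372), D (2496).
The fourth youngest is A at 917 Ma, which lies in 1000–720 Ma: the Tonian.
The fifth youngest is E at 1372 Ma; separation = |917 − 1372| = 455 Myr.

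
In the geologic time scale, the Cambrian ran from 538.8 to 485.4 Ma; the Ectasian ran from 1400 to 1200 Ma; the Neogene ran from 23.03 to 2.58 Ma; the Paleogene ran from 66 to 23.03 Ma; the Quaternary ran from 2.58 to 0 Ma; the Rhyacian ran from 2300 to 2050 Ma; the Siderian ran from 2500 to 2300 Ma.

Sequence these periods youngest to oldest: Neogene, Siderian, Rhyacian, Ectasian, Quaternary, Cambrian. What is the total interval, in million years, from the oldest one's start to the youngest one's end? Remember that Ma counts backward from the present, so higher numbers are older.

Quaternary, Neogene, Cambrian, Ectasian, Rhyacian, Siderian; total span 2500 Myr

From the excerpt: Neogene 23.03–2.58; Siderian 2500–2300; Rhyacian 2300–2050; Ectasian 1400–1200; Quaternary 2.58–0; Cambrian 538.8–485.4 (Ma).
Larger Ma is earlier, so the oldest is Siderian and the youngest is Quaternary; youngest to oldest: Quaternary, Neogene, Cambrian, Ectasian, Rhyacian, Siderian.
Oldest start 2500 minus youngest end 0 gives 2500 Myr overall.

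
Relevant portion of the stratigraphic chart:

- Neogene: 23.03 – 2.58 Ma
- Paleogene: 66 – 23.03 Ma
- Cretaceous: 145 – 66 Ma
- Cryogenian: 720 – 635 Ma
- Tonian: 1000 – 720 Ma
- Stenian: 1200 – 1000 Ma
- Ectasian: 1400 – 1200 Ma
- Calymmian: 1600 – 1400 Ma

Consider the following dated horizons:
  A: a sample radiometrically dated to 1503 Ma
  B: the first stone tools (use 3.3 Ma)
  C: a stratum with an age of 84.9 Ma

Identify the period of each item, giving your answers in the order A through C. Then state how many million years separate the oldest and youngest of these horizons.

A — Calymmian; B — Neogene; C — Cretaceous; span 1499.7 million years

A: 1503 Ma lies in 1600–1400 Ma, so Calymmian.
B: 3.3 Ma lies in 23.03–2.58 Ma, so Neogene.
C: 84.9 Ma lies in 145–66 Ma, so Cretaceous.
Oldest = 1503 Ma, youngest = 3.3 Ma → span 1499.7 Myr.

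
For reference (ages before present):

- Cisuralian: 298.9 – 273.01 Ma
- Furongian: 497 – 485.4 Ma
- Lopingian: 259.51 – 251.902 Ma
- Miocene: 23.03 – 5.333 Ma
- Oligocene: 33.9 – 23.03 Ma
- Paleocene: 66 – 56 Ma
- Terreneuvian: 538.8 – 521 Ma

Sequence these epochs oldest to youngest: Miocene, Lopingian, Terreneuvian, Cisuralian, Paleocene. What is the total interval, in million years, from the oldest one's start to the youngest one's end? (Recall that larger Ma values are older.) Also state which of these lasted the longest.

Start ages (Ma): Terreneuvian 538.8, Cisuralian 298.9, Lopingian 259.51, Paleocene 66, Miocene 23.03.
Ordered oldest to youngest: Terreneuvian, Cisuralian, Lopingian, Paleocene, Miocene.
Span = 538.8 − 5.333 = 533.467 Myr.
Durations: Lopingian 7.608, Cisuralian 25.89, Paleocene 10, Terreneuvian 17.8, Miocene 17.697 → longest is Cisuralian (25.89 Myr).

Terreneuvian → Cisuralian → Lopingian → Paleocene → Miocene; total span 533.467 Myr; longest is Cisuralian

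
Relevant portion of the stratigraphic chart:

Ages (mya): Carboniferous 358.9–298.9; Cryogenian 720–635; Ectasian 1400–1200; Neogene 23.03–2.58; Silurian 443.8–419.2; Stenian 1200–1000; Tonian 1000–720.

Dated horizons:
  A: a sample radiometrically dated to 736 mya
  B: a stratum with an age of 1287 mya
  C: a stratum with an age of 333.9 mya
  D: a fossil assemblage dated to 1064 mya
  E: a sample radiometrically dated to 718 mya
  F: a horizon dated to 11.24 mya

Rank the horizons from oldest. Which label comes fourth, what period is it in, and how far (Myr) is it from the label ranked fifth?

E, in the Cryogenian; 384.1 million years to C

Larger Ma means older, so oldest first: B 1287 > D 1064 > A 736 > E 718 > C 333.9 > F 11.24.
Counting 4 along gives E (718 Ma); the excerpt puts that inside the Cryogenian, 720–635 Ma.
Next in line is C (333.9 Ma), and 718 − 333.9 = 384.1 Myr.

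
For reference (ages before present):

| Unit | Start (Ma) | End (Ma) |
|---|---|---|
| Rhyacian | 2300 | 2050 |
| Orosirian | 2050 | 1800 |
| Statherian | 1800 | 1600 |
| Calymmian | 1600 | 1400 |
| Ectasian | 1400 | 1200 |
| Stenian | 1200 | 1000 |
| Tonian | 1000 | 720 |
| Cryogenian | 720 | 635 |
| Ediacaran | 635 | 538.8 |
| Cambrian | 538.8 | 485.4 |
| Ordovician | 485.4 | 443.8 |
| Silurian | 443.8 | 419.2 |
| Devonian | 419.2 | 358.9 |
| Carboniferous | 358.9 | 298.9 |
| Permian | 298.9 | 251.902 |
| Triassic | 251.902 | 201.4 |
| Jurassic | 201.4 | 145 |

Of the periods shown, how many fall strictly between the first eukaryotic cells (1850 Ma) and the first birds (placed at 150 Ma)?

1850 Ma sits inside the Orosirian (2050–1800) and 150 Ma inside the Jurassic (201.4–145); neither of those is wholly between the two dates.
The listed periods lying completely between them are Statherian, Calymmian, Ectasian, Stenian, Tonian, Cryogenian, Ediacaran, Cambrian, Ordovician, Silurian, Devonian, Carboniferous, Permian, Triassic — 14 in all.

14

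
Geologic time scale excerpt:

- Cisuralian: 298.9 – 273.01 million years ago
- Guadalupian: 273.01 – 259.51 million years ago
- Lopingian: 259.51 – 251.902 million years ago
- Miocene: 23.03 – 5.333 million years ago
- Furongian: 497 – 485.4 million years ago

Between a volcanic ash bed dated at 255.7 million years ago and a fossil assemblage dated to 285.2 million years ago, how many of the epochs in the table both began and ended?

The older date is 285.2 Ma and the younger is 255.7 Ma.
Epochs with start < 285.2 and end > 255.7 Ma: Guadalupian (273.01–259.51).
That is 1 complete epoch.

1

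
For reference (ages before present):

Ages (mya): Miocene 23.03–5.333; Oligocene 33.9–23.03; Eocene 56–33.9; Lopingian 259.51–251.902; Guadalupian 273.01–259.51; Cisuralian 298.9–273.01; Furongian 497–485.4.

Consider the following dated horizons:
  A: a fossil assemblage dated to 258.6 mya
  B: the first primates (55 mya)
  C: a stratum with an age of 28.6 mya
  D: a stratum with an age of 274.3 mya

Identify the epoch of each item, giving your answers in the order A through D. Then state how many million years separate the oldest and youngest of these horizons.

Match each age against the start–end ranges in the excerpt: A = 258.6 Ma → Lopingian (259.51–251.902); B = 55 Ma → Eocene (56–33.9); C = 28.6 Ma → Oligocene (33.9–23.03); D = 274.3 Ma → Cisuralian (298.9–273.01).
The largest age is 274.3 Ma and the smallest is 28.6 Ma; their difference is 245.7 Myr.

A — Lopingian; B — Eocene; C — Oligocene; D — Cisuralian; span 245.7 million years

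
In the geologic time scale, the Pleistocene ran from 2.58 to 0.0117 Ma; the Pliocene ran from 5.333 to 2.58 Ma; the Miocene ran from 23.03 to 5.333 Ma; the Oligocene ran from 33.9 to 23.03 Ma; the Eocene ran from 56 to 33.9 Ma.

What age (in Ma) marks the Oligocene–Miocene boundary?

23.03 Ma

The Oligocene ends and the Miocene begins at 23.03 Ma.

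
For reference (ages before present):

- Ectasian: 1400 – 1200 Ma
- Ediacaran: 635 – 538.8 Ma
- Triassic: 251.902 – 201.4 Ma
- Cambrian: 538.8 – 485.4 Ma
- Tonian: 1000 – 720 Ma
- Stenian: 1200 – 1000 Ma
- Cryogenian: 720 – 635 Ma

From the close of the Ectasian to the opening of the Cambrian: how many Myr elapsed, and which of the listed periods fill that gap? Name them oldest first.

661.2 million years; Stenian, Tonian, Cryogenian, Ediacaran

The Ectasian closes at 1200 Ma and the Cambrian opens at 538.8 Ma, so the interval is 1200 − 538.8 = 661.2 Myr.
A period fits inside if it starts at or after 1200 Ma and ends at or before 538.8 Ma; oldest first that gives Stenian, Tonian, Cryogenian, Ediacaran.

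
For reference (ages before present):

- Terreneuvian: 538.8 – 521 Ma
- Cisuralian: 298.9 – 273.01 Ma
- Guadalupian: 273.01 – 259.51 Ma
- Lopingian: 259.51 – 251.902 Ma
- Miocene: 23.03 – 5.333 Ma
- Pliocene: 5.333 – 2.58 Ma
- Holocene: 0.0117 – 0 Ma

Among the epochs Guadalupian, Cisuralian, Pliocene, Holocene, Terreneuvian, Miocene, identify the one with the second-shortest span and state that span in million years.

Pliocene, 2.753 million years

Durations: Guadalupian 13.5; Cisuralian 25.89; Pliocene 2.753; Holocene 0.0117; Terreneuvian 17.8; Miocene 17.697 Myr.
Sorted shortest-first: Holocene (0.0117), Pliocene (2.753), Guadalupian (13.5), Miocene (17.697), Terreneuvian (17.8), Cisuralian (25.89).
The second shortest is Pliocene at 2.753 Myr.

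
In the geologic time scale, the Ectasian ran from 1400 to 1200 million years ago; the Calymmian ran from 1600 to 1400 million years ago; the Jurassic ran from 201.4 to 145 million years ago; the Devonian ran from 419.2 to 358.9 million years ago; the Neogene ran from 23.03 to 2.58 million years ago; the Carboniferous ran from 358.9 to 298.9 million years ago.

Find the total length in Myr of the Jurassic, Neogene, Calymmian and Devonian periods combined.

337.15 million years

Each duration: Jurassic = 56.4; Neogene = 20.45; Calymmian = 200; Devonian = 60.3.
Sum: 56.4 + 20.45 + 200 + 60.3 = 337.15 Myr.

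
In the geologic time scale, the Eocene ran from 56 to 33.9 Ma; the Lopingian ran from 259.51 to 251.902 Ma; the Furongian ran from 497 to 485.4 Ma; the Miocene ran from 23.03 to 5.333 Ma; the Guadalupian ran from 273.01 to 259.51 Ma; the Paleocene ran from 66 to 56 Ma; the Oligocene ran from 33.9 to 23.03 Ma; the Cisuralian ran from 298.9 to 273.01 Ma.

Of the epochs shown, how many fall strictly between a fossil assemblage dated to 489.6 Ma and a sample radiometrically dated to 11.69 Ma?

6

489.6 Ma sits inside the Furongian (497–485.4) and 11.69 Ma inside the Miocene (23.03–5.333); neither of those is wholly between the two dates.
The listed epochs lying completely between them are Cisuralian, Guadalupian, Lopingian, Paleocene, Eocene, Oligocene — 6 in all.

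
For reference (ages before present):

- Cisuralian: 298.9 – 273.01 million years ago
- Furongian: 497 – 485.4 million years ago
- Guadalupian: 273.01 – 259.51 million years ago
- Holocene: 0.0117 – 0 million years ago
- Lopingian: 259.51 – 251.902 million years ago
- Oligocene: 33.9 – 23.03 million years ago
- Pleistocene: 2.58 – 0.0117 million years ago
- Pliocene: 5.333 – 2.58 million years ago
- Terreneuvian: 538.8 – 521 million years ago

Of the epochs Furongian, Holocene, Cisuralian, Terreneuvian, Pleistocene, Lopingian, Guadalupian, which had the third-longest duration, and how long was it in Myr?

Guadalupian, 13.5 million years

Start − end for each: Furongian 497 − 485.4 = 11.6; Holocene 0.0117 − 0 = 0.0117; Cisuralian 298.9 − 273.01 = 25.89; Terreneuvian 538.8 − 521 = 17.8; Pleistocene 2.58 − 0.0117 = 2.5683; Lopingian 259.51 − 251.902 = 7.608; Guadalupian 273.01 − 259.51 = 13.5.
Ranking these from longest: Cisuralian > Terreneuvian > Guadalupian > Furongian > Lopingian > Pleistocene > Holocene.
Position 3 in that ranking is Guadalupian, which lasted 13.5 Myr.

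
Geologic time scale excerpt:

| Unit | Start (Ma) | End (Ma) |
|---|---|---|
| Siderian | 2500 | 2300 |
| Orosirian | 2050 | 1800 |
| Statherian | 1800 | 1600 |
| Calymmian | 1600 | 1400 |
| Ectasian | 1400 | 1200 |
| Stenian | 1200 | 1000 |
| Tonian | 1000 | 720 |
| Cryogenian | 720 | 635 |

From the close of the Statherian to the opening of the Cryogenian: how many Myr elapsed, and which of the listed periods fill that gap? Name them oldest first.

The Statherian closes at 1600 Ma and the Cryogenian opens at 720 Ma, so the interval is 1600 − 720 = 880 Myr.
A period fits inside if it starts at or after 1600 Ma and ends at or before 720 Ma; oldest first that gives Calymmian, Ectasian, Stenian, Tonian.

880 million years; Calymmian, Ectasian, Stenian, Tonian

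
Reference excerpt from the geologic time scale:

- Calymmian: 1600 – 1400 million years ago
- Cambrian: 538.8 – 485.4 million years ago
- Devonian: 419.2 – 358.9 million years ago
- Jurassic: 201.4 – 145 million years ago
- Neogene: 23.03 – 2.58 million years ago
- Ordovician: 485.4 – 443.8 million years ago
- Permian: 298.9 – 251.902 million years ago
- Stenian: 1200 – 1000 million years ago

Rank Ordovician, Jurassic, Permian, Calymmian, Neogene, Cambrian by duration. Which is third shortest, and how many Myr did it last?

Permian, 46.998 million years

Start − end for each: Ordovician 485.4 − 443.8 = 41.6; Jurassic 201.4 − 145 = 56.4; Permian 298.9 − 251.902 = 46.998; Calymmian 1600 − 1400 = 200; Neogene 23.03 − 2.58 = 20.45; Cambrian 538.8 − 485.4 = 53.4.
Ranking these from shortest: Neogene < Ordovician < Permian < Cambrian < Jurassic < Calymmian.
Position 3 in that ranking is Permian, which lasted 46.998 Myr.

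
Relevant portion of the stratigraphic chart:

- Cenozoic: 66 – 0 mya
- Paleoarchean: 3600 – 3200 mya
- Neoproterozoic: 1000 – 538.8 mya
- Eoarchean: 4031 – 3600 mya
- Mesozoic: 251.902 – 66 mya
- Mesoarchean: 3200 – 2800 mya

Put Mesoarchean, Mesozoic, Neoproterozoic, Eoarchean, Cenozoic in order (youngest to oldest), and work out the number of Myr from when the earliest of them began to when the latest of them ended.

Cenozoic → Mesozoic → Neoproterozoic → Mesoarchean → Eoarchean; total span 4031 Myr

From the excerpt: Mesoarchean 3200–2800; Mesozoic 251.902–66; Neoproterozoic 1000–538.8; Eoarchean 4031–3600; Cenozoic 66–0 (Ma).
Larger Ma is earlier, so the oldest is Eoarchean and the youngest is Cenozoic; youngest to oldest: Cenozoic, Mesozoic, Neoproterozoic, Mesoarchean, Eoarchean.
Oldest start 4031 minus youngest end 0 gives 4031 Myr overall.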